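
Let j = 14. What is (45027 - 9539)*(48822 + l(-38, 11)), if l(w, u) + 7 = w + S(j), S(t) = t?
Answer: 1731495008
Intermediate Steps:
l(w, u) = 7 + w (l(w, u) = -7 + (w + 14) = -7 + (14 + w) = 7 + w)
(45027 - 9539)*(48822 + l(-38, 11)) = (45027 - 9539)*(48822 + (7 - 38)) = 35488*(48822 - 31) = 35488*48791 = 1731495008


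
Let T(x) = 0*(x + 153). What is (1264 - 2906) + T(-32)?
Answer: -1642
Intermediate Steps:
T(x) = 0 (T(x) = 0*(153 + x) = 0)
(1264 - 2906) + T(-32) = (1264 - 2906) + 0 = -1642 + 0 = -1642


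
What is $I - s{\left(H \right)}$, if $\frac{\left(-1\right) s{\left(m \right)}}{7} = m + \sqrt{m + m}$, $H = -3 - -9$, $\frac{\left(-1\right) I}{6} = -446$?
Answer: $2718 + 14 \sqrt{3} \approx 2742.3$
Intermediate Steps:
$I = 2676$ ($I = \left(-6\right) \left(-446\right) = 2676$)
$H = 6$ ($H = -3 + 9 = 6$)
$s{\left(m \right)} = - 7 m - 7 \sqrt{2} \sqrt{m}$ ($s{\left(m \right)} = - 7 \left(m + \sqrt{m + m}\right) = - 7 \left(m + \sqrt{2 m}\right) = - 7 \left(m + \sqrt{2} \sqrt{m}\right) = - 7 m - 7 \sqrt{2} \sqrt{m}$)
$I - s{\left(H \right)} = 2676 - \left(\left(-7\right) 6 - 7 \sqrt{2} \sqrt{6}\right) = 2676 - \left(-42 - 14 \sqrt{3}\right) = 2676 + \left(42 + 14 \sqrt{3}\right) = 2718 + 14 \sqrt{3}$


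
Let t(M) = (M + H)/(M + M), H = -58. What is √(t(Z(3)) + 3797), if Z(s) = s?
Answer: √136362/6 ≈ 61.545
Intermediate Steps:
t(M) = (-58 + M)/(2*M) (t(M) = (M - 58)/(M + M) = (-58 + M)/((2*M)) = (-58 + M)*(1/(2*M)) = (-58 + M)/(2*M))
√(t(Z(3)) + 3797) = √((½)*(-58 + 3)/3 + 3797) = √((½)*(⅓)*(-55) + 3797) = √(-55/6 + 3797) = √(22727/6) = √136362/6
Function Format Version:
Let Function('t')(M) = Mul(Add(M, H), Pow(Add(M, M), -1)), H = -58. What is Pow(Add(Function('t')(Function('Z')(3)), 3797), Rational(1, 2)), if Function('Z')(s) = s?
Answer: Mul(Rational(1, 6), Pow(136362, Rational(1, 2))) ≈ 61.545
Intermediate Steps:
Function('t')(M) = Mul(Rational(1, 2), Pow(M, -1), Add(-58, M)) (Function('t')(M) = Mul(Add(M, -58), Pow(Add(M, M), -1)) = Mul(Add(-58, M), Pow(Mul(2, M), -1)) = Mul(Add(-58, M), Mul(Rational(1, 2), Pow(M, -1))) = Mul(Rational(1, 2), Pow(M, -1), Add(-58, M)))
Pow(Add(Function('t')(Function('Z')(3)), 3797), Rational(1, 2)) = Pow(Add(Mul(Rational(1, 2), Pow(3, -1), Add(-58, 3)), 3797), Rational(1, 2)) = Pow(Add(Mul(Rational(1, 2), Rational(1, 3), -55), 3797), Rational(1, 2)) = Pow(Add(Rational(-55, 6), 3797), Rational(1, 2)) = Pow(Rational(22727, 6), Rational(1, 2)) = Mul(Rational(1, 6), Pow(136362, Rational(1, 2)))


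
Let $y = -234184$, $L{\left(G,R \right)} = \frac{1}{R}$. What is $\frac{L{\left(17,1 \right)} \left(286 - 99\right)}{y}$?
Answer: $- \frac{187}{234184} \approx -0.00079852$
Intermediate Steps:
$\frac{L{\left(17,1 \right)} \left(286 - 99\right)}{y} = \frac{1^{-1} \left(286 - 99\right)}{-234184} = 1 \left(286 - 99\right) \left(- \frac{1}{234184}\right) = 1 \cdot 187 \left(- \frac{1}{234184}\right) = 187 \left(- \frac{1}{234184}\right) = - \frac{187}{234184}$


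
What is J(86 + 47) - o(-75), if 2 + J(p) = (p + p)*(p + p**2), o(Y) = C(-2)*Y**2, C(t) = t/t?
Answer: 4735025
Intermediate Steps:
C(t) = 1
o(Y) = Y**2 (o(Y) = 1*Y**2 = Y**2)
J(p) = -2 + 2*p*(p + p**2) (J(p) = -2 + (p + p)*(p + p**2) = -2 + (2*p)*(p + p**2) = -2 + 2*p*(p + p**2))
J(86 + 47) - o(-75) = (-2 + 2*(86 + 47)**2 + 2*(86 + 47)**3) - 1*(-75)**2 = (-2 + 2*133**2 + 2*133**3) - 1*5625 = (-2 + 2*17689 + 2*2352637) - 5625 = (-2 + 35378 + 4705274) - 5625 = 4740650 - 5625 = 4735025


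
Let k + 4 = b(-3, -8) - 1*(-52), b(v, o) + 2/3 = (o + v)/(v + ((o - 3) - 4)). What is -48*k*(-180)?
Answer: 414240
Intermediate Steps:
b(v, o) = -2/3 + (o + v)/(-7 + o + v) (b(v, o) = -2/3 + (o + v)/(v + ((o - 3) - 4)) = -2/3 + (o + v)/(v + ((-3 + o) - 4)) = -2/3 + (o + v)/(v + (-7 + o)) = -2/3 + (o + v)/(-7 + o + v))
k = 863/18 (k = -4 + ((14 - 8 - 3)/(3*(-7 - 8 - 3)) - 1*(-52)) = -4 + ((1/3)*3/(-18) + 52) = -4 + ((1/3)*(-1/18)*3 + 52) = -4 + (-1/18 + 52) = -4 + 935/18 = 863/18 ≈ 47.944)
-48*k*(-180) = -48*863/18*(-180) = -6904/3*(-180) = 414240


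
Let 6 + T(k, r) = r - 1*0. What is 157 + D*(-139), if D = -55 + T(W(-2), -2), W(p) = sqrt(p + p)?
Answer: 8914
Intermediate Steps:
W(p) = sqrt(2)*sqrt(p) (W(p) = sqrt(2*p) = sqrt(2)*sqrt(p))
T(k, r) = -6 + r (T(k, r) = -6 + (r - 1*0) = -6 + (r + 0) = -6 + r)
D = -63 (D = -55 + (-6 - 2) = -55 - 8 = -63)
157 + D*(-139) = 157 - 63*(-139) = 157 + 8757 = 8914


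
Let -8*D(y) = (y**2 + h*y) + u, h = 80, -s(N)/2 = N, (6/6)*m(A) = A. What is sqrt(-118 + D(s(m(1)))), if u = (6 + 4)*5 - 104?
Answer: I*sqrt(367)/2 ≈ 9.5786*I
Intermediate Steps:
m(A) = A
s(N) = -2*N
u = -54 (u = 10*5 - 104 = 50 - 104 = -54)
D(y) = 27/4 - 10*y - y**2/8 (D(y) = -((y**2 + 80*y) - 54)/8 = -(-54 + y**2 + 80*y)/8 = 27/4 - 10*y - y**2/8)
sqrt(-118 + D(s(m(1)))) = sqrt(-118 + (27/4 - (-20) - (-2*1)**2/8)) = sqrt(-118 + (27/4 - 10*(-2) - 1/8*(-2)**2)) = sqrt(-118 + (27/4 + 20 - 1/8*4)) = sqrt(-118 + (27/4 + 20 - 1/2)) = sqrt(-118 + 105/4) = sqrt(-367/4) = I*sqrt(367)/2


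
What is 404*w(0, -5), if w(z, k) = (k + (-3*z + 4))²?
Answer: 404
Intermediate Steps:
w(z, k) = (4 + k - 3*z)² (w(z, k) = (k + (4 - 3*z))² = (4 + k - 3*z)²)
404*w(0, -5) = 404*(4 - 5 - 3*0)² = 404*(4 - 5 + 0)² = 404*(-1)² = 404*1 = 404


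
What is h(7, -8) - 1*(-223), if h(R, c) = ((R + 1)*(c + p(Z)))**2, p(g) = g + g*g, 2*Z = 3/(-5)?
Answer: 2835539/625 ≈ 4536.9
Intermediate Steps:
Z = -3/10 (Z = (3/(-5))/2 = (3*(-1/5))/2 = (1/2)*(-3/5) = -3/10 ≈ -0.30000)
p(g) = g + g**2
h(R, c) = (1 + R)**2*(-21/100 + c)**2 (h(R, c) = ((R + 1)*(c - 3*(1 - 3/10)/10))**2 = ((1 + R)*(c - 3/10*7/10))**2 = ((1 + R)*(c - 21/100))**2 = ((1 + R)*(-21/100 + c))**2 = (1 + R)**2*(-21/100 + c)**2)
h(7, -8) - 1*(-223) = (1 + 7)**2*(-21 + 100*(-8))**2/10000 - 1*(-223) = (1/10000)*8**2*(-21 - 800)**2 + 223 = (1/10000)*64*(-821)**2 + 223 = (1/10000)*64*674041 + 223 = 2696164/625 + 223 = 2835539/625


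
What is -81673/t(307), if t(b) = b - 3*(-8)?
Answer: -81673/331 ≈ -246.75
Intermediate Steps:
t(b) = 24 + b (t(b) = b + 24 = 24 + b)
-81673/t(307) = -81673/(24 + 307) = -81673/331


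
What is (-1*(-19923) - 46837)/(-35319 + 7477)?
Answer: 13457/13921 ≈ 0.96667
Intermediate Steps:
(-1*(-19923) - 46837)/(-35319 + 7477) = (19923 - 46837)/(-27842) = -26914*(-1/27842) = 13457/13921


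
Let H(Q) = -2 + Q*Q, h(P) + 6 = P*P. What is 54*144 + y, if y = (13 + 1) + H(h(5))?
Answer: 8149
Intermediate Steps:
h(P) = -6 + P² (h(P) = -6 + P*P = -6 + P²)
H(Q) = -2 + Q²
y = 373 (y = (13 + 1) + (-2 + (-6 + 5²)²) = 14 + (-2 + (-6 + 25)²) = 14 + (-2 + 19²) = 14 + (-2 + 361) = 14 + 359 = 373)
54*144 + y = 54*144 + 373 = 7776 + 373 = 8149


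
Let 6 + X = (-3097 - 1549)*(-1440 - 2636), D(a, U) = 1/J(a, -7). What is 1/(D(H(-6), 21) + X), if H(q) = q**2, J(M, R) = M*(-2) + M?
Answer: 36/681735239 ≈ 5.2806e-8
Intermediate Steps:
J(M, R) = -M (J(M, R) = -2*M + M = -M)
D(a, U) = -1/a (D(a, U) = 1/(-a) = -1/a)
X = 18937090 (X = -6 + (-3097 - 1549)*(-1440 - 2636) = -6 - 4646*(-4076) = -6 + 18937096 = 18937090)
1/(D(H(-6), 21) + X) = 1/(-1/((-6)**2) + 18937090) = 1/(-1/36 + 18937090) = 1/(681735239/36) = 36/681735239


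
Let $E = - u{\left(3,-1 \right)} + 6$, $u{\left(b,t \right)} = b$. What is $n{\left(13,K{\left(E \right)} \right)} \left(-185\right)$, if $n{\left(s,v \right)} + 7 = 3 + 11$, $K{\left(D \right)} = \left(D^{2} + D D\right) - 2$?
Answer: $-1295$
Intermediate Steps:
$E = 3$ ($E = \left(-1\right) 3 + 6 = -3 + 6 = 3$)
$K{\left(D \right)} = -2 + 2 D^{2}$ ($K{\left(D \right)} = \left(D^{2} + D^{2}\right) - 2 = 2 D^{2} - 2 = -2 + 2 D^{2}$)
$n{\left(s,v \right)} = 7$ ($n{\left(s,v \right)} = -7 + \left(3 + 11\right) = -7 + 14 = 7$)
$n{\left(13,K{\left(E \right)} \right)} \left(-185\right) = 7 \left(-185\right) = -1295$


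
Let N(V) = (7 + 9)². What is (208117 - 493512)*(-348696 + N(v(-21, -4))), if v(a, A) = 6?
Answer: 99443033800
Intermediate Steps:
N(V) = 256 (N(V) = 16² = 256)
(208117 - 493512)*(-348696 + N(v(-21, -4))) = (208117 - 493512)*(-348696 + 256) = -285395*(-348440) = 99443033800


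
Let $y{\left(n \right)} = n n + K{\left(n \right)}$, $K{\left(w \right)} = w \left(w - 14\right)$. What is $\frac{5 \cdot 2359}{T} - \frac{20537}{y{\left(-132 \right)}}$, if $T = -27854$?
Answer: $- \frac{45675769}{46460472} \approx -0.98311$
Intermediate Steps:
$K{\left(w \right)} = w \left(-14 + w\right)$
$y{\left(n \right)} = n^{2} + n \left(-14 + n\right)$ ($y{\left(n \right)} = n n + n \left(-14 + n\right) = n^{2} + n \left(-14 + n\right)$)
$\frac{5 \cdot 2359}{T} - \frac{20537}{y{\left(-132 \right)}} = \frac{5 \cdot 2359}{-27854} - \frac{20537}{2 \left(-132\right) \left(-7 - 132\right)} = 11795 \left(- \frac{1}{27854}\right) - \frac{20537}{2 \left(-132\right) \left(-139\right)} = - \frac{11795}{27854} - \frac{20537}{36696} = - \frac{11795}{27854} - \frac{1867}{3336} = - \frac{45675769}{46460472}$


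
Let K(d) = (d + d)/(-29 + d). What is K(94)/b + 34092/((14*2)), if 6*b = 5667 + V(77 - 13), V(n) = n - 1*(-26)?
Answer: 1063119037/873145 ≈ 1217.6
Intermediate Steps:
V(n) = 26 + n (V(n) = n + 26 = 26 + n)
K(d) = 2*d/(-29 + d) (K(d) = (2*d)/(-29 + d) = 2*d/(-29 + d))
b = 1919/2 (b = (5667 + (26 + (77 - 13)))/6 = (5667 + (26 + 64))/6 = (5667 + 90)/6 = (⅙)*5757 = 1919/2 ≈ 959.50)
K(94)/b + 34092/((14*2)) = (2*94/(-29 + 94))/(1919/2) + 34092/((14*2)) = (2*94/65)*(2/1919) + 34092/28 = (2*94*(1/65))*(2/1919) + 34092*(1/28) = (188/65)*(2/1919) + 8523/7 = 376/124735 + 8523/7 = 1063119037/873145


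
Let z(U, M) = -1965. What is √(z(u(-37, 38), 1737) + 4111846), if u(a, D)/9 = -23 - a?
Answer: √4109881 ≈ 2027.3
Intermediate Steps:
u(a, D) = -207 - 9*a (u(a, D) = 9*(-23 - a) = -207 - 9*a)
√(z(u(-37, 38), 1737) + 4111846) = √(-1965 + 4111846) = √4109881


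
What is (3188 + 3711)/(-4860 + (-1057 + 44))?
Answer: -6899/5873 ≈ -1.1747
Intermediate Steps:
(3188 + 3711)/(-4860 + (-1057 + 44)) = 6899/(-4860 - 1013) = 6899/(-5873) = 6899*(-1/5873) = -6899/5873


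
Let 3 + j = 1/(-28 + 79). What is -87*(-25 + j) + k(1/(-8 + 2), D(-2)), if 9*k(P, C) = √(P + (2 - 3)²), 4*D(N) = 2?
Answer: 41383/17 + √30/54 ≈ 2434.4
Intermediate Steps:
D(N) = ½ (D(N) = (¼)*2 = ½)
j = -152/51 (j = -3 + 1/(-28 + 79) = -3 + 1/51 = -152/51 ≈ -2.9804)
k(P, C) = √(1 + P)/9 (k(P, C) = √(P + (2 - 3)²)/9 = √(P + (-1)²)/9 = √(P + 1)/9 = √(1 + P)/9)
-87*(-25 + j) + k(1/(-8 + 2), D(-2)) = -87*(-25 - 152/51) + √(1 + 1/(-8 + 2))/9 = -87*(-1427/51) + √(1 + 1/(-6))/9 = 41383/17 + √(1 - ⅙)/9 = 41383/17 + √(⅚)/9 = 41383/17 + (√30/6)/9 = 41383/17 + √30/54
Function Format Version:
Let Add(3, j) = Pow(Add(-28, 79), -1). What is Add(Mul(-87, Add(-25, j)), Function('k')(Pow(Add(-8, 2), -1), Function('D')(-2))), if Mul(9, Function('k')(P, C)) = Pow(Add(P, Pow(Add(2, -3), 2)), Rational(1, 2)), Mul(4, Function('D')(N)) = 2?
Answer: Add(Rational(41383, 17), Mul(Rational(1, 54), Pow(30, Rational(1, 2)))) ≈ 2434.4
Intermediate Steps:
Function('D')(N) = Rational(1, 2) (Function('D')(N) = Mul(Rational(1, 4), 2) = Rational(1, 2))
j = Rational(-152, 51) (j = Add(-3, Pow(Add(-28, 79), -1)) = Add(-3, Pow(51, -1)) = Add(-3, Rational(1, 51)) = Rational(-152, 51) ≈ -2.9804)
Function('k')(P, C) = Mul(Rational(1, 9), Pow(Add(1, P), Rational(1, 2))) (Function('k')(P, C) = Mul(Rational(1, 9), Pow(Add(P, Pow(Add(2, -3), 2)), Rational(1, 2))) = Mul(Rational(1, 9), Pow(Add(P, Pow(-1, 2)), Rational(1, 2))) = Mul(Rational(1, 9), Pow(Add(P, 1), Rational(1, 2))) = Mul(Rational(1, 9), Pow(Add(1, P), Rational(1, 2))))
Add(Mul(-87, Add(-25, j)), Function('k')(Pow(Add(-8, 2), -1), Function('D')(-2))) = Add(Mul(-87, Add(-25, Rational(-152, 51))), Mul(Rational(1, 9), Pow(Add(1, Pow(Add(-8, 2), -1)), Rational(1, 2)))) = Add(Mul(-87, Rational(-1427, 51)), Mul(Rational(1, 9), Pow(Add(1, Pow(-6, -1)), Rational(1, 2)))) = Add(Rational(41383, 17), Mul(Rational(1, 9), Pow(Add(1, Rational(-1, 6)), Rational(1, 2)))) = Add(Rational(41383, 17), Mul(Rational(1, 9), Pow(Rational(5, 6), Rational(1, 2)))) = Add(Rational(41383, 17), Mul(Rational(1, 9), Mul(Rational(1, 6), Pow(30, Rational(1, 2))))) = Add(Rational(41383, 17), Mul(Rational(1, 54), Pow(30, Rational(1, 2))))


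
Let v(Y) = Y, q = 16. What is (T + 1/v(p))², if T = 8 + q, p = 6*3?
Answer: 187489/324 ≈ 578.67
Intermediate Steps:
p = 18
T = 24 (T = 8 + 16 = 24)
(T + 1/v(p))² = (24 + 1/18)² = (433/18)² = 187489/324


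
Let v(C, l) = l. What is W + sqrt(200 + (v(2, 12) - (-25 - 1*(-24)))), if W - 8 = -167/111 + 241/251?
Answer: 207722/27861 + sqrt(213) ≈ 22.050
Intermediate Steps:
W = 207722/27861 (W = 8 + (-167/111 + 241/251) = 8 - 15166/27861 = 207722/27861 ≈ 7.4557)
W + sqrt(200 + (v(2, 12) - (-25 - 1*(-24)))) = 207722/27861 + sqrt(200 + (12 - (-25 - 1*(-24)))) = 207722/27861 + sqrt(200 + (12 - (-25 + 24))) = 207722/27861 + sqrt(200 + (12 - 1*(-1))) = 207722/27861 + sqrt(200 + (12 + 1)) = 207722/27861 + sqrt(200 + 13) = 207722/27861 + sqrt(213)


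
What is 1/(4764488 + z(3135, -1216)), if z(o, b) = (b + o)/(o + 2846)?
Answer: 5981/28496404647 ≈ 2.0989e-7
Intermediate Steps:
z(o, b) = (b + o)/(2846 + o)
1/(4764488 + z(3135, -1216)) = 1/(4764488 + (-1216 + 3135)/(2846 + 3135)) = 1/(4764488 + 1919/5981) = 1/(28496404647/5981) = 5981/28496404647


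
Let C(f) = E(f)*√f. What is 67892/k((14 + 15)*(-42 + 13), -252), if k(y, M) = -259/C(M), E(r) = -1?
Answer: 407352*I*√7/259 ≈ 4161.2*I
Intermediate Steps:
C(f) = -√f
k(y, M) = 259/√M (k(y, M) = -259*(-1/√M) = -(-259)/√M = 259/√M)
67892/k((14 + 15)*(-42 + 13), -252) = 67892/((259/√(-252))) = 67892/((259*(-I*√7/42))) = 67892/((-37*I*√7/6)) = 67892*(6*I*√7/259) = 407352*I*√7/259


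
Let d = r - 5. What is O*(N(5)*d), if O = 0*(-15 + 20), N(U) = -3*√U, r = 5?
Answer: 0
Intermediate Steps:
d = 0 (d = 5 - 5 = 0)
O = 0 (O = 0*5 = 0)
O*(N(5)*d) = 0*(-3*√5*0) = 0*0 = 0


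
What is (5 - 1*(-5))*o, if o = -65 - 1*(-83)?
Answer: 180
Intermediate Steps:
o = 18 (o = -65 + 83 = 18)
(5 - 1*(-5))*o = (5 - 1*(-5))*18 = (5 + 5)*18 = 10*18 = 180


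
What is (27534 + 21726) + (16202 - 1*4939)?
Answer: 60523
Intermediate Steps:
(27534 + 21726) + (16202 - 1*4939) = 49260 + (16202 - 4939) = 49260 + 11263 = 60523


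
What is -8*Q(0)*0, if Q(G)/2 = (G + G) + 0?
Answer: 0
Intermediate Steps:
Q(G) = 4*G (Q(G) = 2*((G + G) + 0) = 2*(2*G + 0) = 2*(2*G) = 4*G)
-8*Q(0)*0 = -32*0*0 = -8*0*0 = 0*0 = 0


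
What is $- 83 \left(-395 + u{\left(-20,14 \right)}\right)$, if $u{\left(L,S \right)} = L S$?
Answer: $56025$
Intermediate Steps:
$- 83 \left(-395 + u{\left(-20,14 \right)}\right) = - 83 \left(-395 - 280\right) = \left(-83\right) \left(-675\right) = 56025$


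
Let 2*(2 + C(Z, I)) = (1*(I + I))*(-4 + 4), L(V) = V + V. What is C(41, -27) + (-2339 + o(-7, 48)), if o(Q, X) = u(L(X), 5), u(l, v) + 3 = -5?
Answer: -2349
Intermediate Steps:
L(V) = 2*V
C(Z, I) = -2 (C(Z, I) = -2 + ((1*(I + I))*(-4 + 4))/2 = -2 + ((1*(2*I))*0)/2 = -2 + ((2*I)*0)/2 = -2 + (1/2)*0 = -2 + 0 = -2)
u(l, v) = -8 (u(l, v) = -3 - 5 = -8)
o(Q, X) = -8
C(41, -27) + (-2339 + o(-7, 48)) = -2 + (-2339 - 8) = -2 - 2347 = -2349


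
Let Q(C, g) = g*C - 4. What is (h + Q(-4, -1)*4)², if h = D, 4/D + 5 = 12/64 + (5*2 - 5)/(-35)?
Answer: 200704/308025 ≈ 0.65158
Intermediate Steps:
Q(C, g) = -4 + C*g (Q(C, g) = C*g - 4 = -4 + C*g)
D = -448/555 (D = 4/(-5 + (12/64 + (5*2 - 5)/(-35))) = 4/(-5 + (12*(1/64) + (10 - 5)*(-1/35))) = 4/(-5 + (3/16 + 5*(-1/35))) = 4/(-5 + (3/16 - ⅐)) = 4/(-5 + 5/112) = 4/(-555/112) = 4*(-112/555) = -448/555 ≈ -0.80721)
h = -448/555 ≈ -0.80721
(h + Q(-4, -1)*4)² = (-448/555 + (-4 - 4*(-1))*4)² = (-448/555 + (-4 + 4)*4)² = (-448/555 + 0*4)² = (-448/555 + 0)² = (-448/555)² = 200704/308025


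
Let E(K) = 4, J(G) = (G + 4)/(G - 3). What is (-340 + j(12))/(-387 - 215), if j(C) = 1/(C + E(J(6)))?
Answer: 777/1376 ≈ 0.56468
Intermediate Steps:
J(G) = (4 + G)/(-3 + G)
j(C) = 1/(4 + C) (j(C) = 1/(C + 4) = 1/(4 + C))
(-340 + j(12))/(-387 - 215) = (-340 + 1/(4 + 12))/(-387 - 215) = (-340 + 1/16)/(-602) = (-340 + 1/16)*(-1/602) = -5439/16*(-1/602) = 777/1376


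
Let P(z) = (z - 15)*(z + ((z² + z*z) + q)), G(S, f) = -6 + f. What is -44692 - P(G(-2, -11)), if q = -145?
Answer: -31380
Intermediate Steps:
P(z) = (-15 + z)*(-145 + z + 2*z²) (P(z) = (z - 15)*(z + ((z² + z*z) - 145)) = (-15 + z)*(z + ((z² + z²) - 145)) = (-15 + z)*(z + (2*z² - 145)) = (-15 + z)*(z + (-145 + 2*z²)) = (-15 + z)*(-145 + z + 2*z²))
-44692 - P(G(-2, -11)) = -44692 - (2175 - 160*(-6 - 11) - 29*(-6 - 11)² + 2*(-6 - 11)³) = -44692 - (2175 - 160*(-17) - 29*(-17)² + 2*(-17)³) = -44692 - (2175 + 2720 - 29*289 + 2*(-4913)) = -44692 - (2175 + 2720 - 8381 - 9826) = -44692 - 1*(-13312) = -44692 + 13312 = -31380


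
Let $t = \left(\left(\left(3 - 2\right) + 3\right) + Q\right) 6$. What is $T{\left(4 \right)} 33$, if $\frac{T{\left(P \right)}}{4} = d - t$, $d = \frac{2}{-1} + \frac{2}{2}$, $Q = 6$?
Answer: $-8052$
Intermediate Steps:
$d = -1$ ($d = 2 \left(-1\right) + 2 \cdot \frac{1}{2} = -2 + 1 = -1$)
$t = 60$ ($t = \left(\left(\left(3 - 2\right) + 3\right) + 6\right) 6 = \left(\left(1 + 3\right) + 6\right) 6 = \left(4 + 6\right) 6 = 10 \cdot 6 = 60$)
$T{\left(P \right)} = -244$ ($T{\left(P \right)} = 4 \left(-1 - 60\right) = 4 \left(-61\right) = -244$)
$T{\left(4 \right)} 33 = \left(-244\right) 33 = -8052$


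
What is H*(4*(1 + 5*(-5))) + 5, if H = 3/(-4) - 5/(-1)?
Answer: -403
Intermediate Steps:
H = 17/4 (H = 3*(-1/4) - 5*(-1) = -3/4 + 5 = 17/4 ≈ 4.2500)
H*(4*(1 + 5*(-5))) + 5 = 17*(4*(1 + 5*(-5)))/4 + 5 = 17*(4*(1 - 25))/4 + 5 = 17*(4*(-24))/4 + 5 = (17/4)*(-96) + 5 = -408 + 5 = -403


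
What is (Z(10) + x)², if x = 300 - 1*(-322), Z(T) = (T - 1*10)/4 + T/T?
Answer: 388129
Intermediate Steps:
Z(T) = -3/2 + T/4 (Z(T) = (T - 10)*(¼) + 1 = (-10 + T)*(¼) + 1 = (-5/2 + T/4) + 1 = -3/2 + T/4)
x = 622 (x = 300 + 322 = 622)
(Z(10) + x)² = ((-3/2 + (¼)*10) + 622)² = ((-3/2 + 5/2) + 622)² = (1 + 622)² = 623² = 388129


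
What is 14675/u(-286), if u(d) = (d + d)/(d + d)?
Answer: 14675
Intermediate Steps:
u(d) = 1 (u(d) = (2*d)/((2*d)) = (2*d)*(1/(2*d)) = 1)
14675/u(-286) = 14675/1 = 14675*1 = 14675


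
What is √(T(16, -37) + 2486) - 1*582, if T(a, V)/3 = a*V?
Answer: -582 + √710 ≈ -555.35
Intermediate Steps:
T(a, V) = 3*V*a (T(a, V) = 3*(a*V) = 3*(V*a) = 3*V*a)
√(T(16, -37) + 2486) - 1*582 = √(3*(-37)*16 + 2486) - 1*582 = √(-1776 + 2486) - 582 = √710 - 582 = -582 + √710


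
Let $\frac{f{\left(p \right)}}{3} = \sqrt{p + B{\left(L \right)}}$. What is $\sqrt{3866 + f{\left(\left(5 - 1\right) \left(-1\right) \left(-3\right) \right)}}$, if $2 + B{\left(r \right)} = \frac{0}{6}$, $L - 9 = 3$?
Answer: $\sqrt{3866 + 3 \sqrt{10}} \approx 62.253$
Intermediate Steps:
$L = 12$ ($L = 9 + 3 = 12$)
$B{\left(r \right)} = -2$ ($B{\left(r \right)} = -2 + \frac{0}{6} = -2 + 0 \cdot \frac{1}{6} = -2 + 0 = -2$)
$f{\left(p \right)} = 3 \sqrt{-2 + p}$ ($f{\left(p \right)} = 3 \sqrt{p - 2} = 3 \sqrt{-2 + p}$)
$\sqrt{3866 + f{\left(\left(5 - 1\right) \left(-1\right) \left(-3\right) \right)}} = \sqrt{3866 + 3 \sqrt{-2 + \left(5 - 1\right) \left(-1\right) \left(-3\right)}} = \sqrt{3866 + 3 \sqrt{-2 + 4 \left(-1\right) \left(-3\right)}} = \sqrt{3866 + 3 \sqrt{-2 - -12}} = \sqrt{3866 + 3 \sqrt{-2 + 12}} = \sqrt{3866 + 3 \sqrt{10}}$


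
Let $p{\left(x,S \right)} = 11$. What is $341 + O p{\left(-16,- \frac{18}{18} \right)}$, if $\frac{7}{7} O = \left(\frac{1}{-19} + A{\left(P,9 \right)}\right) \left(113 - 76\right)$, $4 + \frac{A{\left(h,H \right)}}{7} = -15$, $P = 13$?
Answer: $- \frac{1022417}{19} \approx -53811.0$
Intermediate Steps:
$A{\left(h,H \right)} = -133$ ($A{\left(h,H \right)} = -28 + 7 \left(-15\right) = -28 - 105 = -133$)
$O = - \frac{93536}{19}$ ($O = \left(\frac{1}{-19} - 133\right) \left(113 - 76\right) = \left(- \frac{1}{19} - 133\right) 37 = \left(- \frac{2528}{19}\right) 37 = - \frac{93536}{19} \approx -4922.9$)
$341 + O p{\left(-16,- \frac{18}{18} \right)} = 341 - \frac{1028896}{19} = - \frac{1022417}{19}$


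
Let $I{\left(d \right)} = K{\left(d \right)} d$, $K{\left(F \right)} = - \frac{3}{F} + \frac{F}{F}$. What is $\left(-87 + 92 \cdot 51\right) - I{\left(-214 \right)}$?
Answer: $4822$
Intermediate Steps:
$K{\left(F \right)} = 1 - \frac{3}{F}$ ($K{\left(F \right)} = - \frac{3}{F} + 1 = 1 - \frac{3}{F}$)
$I{\left(d \right)} = -3 + d$ ($I{\left(d \right)} = \frac{-3 + d}{d} d = -3 + d$)
$\left(-87 + 92 \cdot 51\right) - I{\left(-214 \right)} = \left(-87 + 92 \cdot 51\right) - \left(-3 - 214\right) = \left(-87 + 4692\right) - -217 = 4605 + 217 = 4822$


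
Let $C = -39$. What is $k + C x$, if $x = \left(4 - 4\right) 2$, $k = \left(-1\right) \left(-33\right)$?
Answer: $33$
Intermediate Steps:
$k = 33$
$x = 0$ ($x = 0 \cdot 2 = 0$)
$k + C x = 33 - 0 = 33 + 0 = 33$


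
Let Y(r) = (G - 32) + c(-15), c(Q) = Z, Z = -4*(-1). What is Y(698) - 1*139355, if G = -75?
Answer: -139458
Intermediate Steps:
Z = 4
c(Q) = 4
Y(r) = -103 (Y(r) = (-75 - 32) + 4 = -107 + 4 = -103)
Y(698) - 1*139355 = -103 - 1*139355 = -103 - 139355 = -139458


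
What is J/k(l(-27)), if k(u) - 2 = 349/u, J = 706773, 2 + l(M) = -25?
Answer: -19082871/295 ≈ -64688.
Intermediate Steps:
l(M) = -27 (l(M) = -2 - 25 = -27)
k(u) = 2 + 349/u
J/k(l(-27)) = 706773/(2 + 349/(-27)) = 706773/(2 + 349*(-1/27)) = 706773/(2 - 349/27) = 706773/(-295/27) = 706773*(-27/295) = -19082871/295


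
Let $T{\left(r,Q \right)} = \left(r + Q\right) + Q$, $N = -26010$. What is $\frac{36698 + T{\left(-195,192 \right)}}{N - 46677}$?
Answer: $- \frac{36887}{72687} \approx -0.50748$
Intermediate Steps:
$T{\left(r,Q \right)} = r + 2 Q$ ($T{\left(r,Q \right)} = \left(Q + r\right) + Q = r + 2 Q$)
$\frac{36698 + T{\left(-195,192 \right)}}{N - 46677} = \frac{36698 + \left(-195 + 2 \cdot 192\right)}{-26010 - 46677} = \frac{36698 + \left(-195 + 384\right)}{-72687} = \left(36698 + 189\right) \left(- \frac{1}{72687}\right) = 36887 \left(- \frac{1}{72687}\right) = - \frac{36887}{72687}$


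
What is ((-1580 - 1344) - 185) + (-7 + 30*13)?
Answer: -2726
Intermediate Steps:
((-1580 - 1344) - 185) + (-7 + 30*13) = (-2924 - 185) + (-7 + 390) = -3109 + 383 = -2726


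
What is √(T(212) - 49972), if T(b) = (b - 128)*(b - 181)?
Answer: 2*I*√11842 ≈ 217.64*I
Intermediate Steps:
T(b) = (-181 + b)*(-128 + b) (T(b) = (-128 + b)*(-181 + b) = (-181 + b)*(-128 + b))
√(T(212) - 49972) = √((23168 + 212² - 309*212) - 49972) = √((23168 + 44944 - 65508) - 49972) = √(2604 - 49972) = √(-47368) = 2*I*√11842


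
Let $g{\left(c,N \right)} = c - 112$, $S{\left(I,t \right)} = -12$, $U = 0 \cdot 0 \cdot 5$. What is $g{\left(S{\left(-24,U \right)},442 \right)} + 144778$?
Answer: $144654$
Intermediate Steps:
$U = 0$ ($U = 0 \cdot 0 = 0$)
$g{\left(c,N \right)} = -112 + c$ ($g{\left(c,N \right)} = c - 112 = -112 + c$)
$g{\left(S{\left(-24,U \right)},442 \right)} + 144778 = \left(-112 - 12\right) + 144778 = -124 + 144778 = 144654$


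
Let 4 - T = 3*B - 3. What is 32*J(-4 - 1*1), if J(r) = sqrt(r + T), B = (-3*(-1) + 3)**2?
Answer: 32*I*sqrt(106) ≈ 329.46*I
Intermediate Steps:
B = 36 (B = (3 + 3)**2 = 6**2 = 36)
T = -101 (T = 4 - (3*36 - 3) = 4 - (108 - 3) = 4 - 1*105 = 4 - 105 = -101)
J(r) = sqrt(-101 + r) (J(r) = sqrt(r - 101) = sqrt(-101 + r))
32*J(-4 - 1*1) = 32*sqrt(-101 + (-4 - 1*1)) = 32*sqrt(-101 + (-4 - 1)) = 32*sqrt(-101 - 5) = 32*sqrt(-106) = 32*(I*sqrt(106)) = 32*I*sqrt(106)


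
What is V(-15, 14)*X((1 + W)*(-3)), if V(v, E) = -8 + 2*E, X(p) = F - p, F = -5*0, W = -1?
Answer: 0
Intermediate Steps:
F = 0
X(p) = -p (X(p) = 0 - p = -p)
V(-15, 14)*X((1 + W)*(-3)) = (-8 + 2*14)*(-(1 - 1)*(-3)) = (-8 + 28)*(-0*(-3)) = 20*(-1*0) = 20*0 = 0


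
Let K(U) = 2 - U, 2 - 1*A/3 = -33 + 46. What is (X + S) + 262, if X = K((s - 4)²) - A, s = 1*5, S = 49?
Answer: 345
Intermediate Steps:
A = -33 (A = 6 - 3*(-33 + 46) = 6 - 3*13 = 6 - 39 = -33)
s = 5
X = 34 (X = (2 - (5 - 4)²) - 1*(-33) = (2 - 1*1²) + 33 = (2 - 1*1) + 33 = (2 - 1) + 33 = 1 + 33 = 34)
(X + S) + 262 = (34 + 49) + 262 = 83 + 262 = 345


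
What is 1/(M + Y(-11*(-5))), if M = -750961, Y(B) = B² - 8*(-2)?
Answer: -1/747920 ≈ -1.3370e-6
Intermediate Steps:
Y(B) = 16 + B² (Y(B) = B² - 1*(-16) = B² + 16 = 16 + B²)
1/(M + Y(-11*(-5))) = 1/(-750961 + (16 + (-11*(-5))²)) = 1/(-750961 + (16 + 55²)) = 1/(-750961 + (16 + 3025)) = 1/(-750961 + 3041) = 1/(-747920) = -1/747920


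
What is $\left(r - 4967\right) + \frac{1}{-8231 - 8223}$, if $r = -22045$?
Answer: $- \frac{444455449}{16454} \approx -27012.0$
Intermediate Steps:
$\left(r - 4967\right) + \frac{1}{-8231 - 8223} = \left(-22045 - 4967\right) + \frac{1}{-8231 - 8223} = -27012 + \frac{1}{-16454} = -27012 - \frac{1}{16454} = - \frac{444455449}{16454}$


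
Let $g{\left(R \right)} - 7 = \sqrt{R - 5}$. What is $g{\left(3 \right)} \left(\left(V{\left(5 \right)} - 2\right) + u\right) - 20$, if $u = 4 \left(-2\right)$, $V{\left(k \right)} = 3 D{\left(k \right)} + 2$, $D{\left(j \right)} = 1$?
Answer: $-55 - 5 i \sqrt{2} \approx -55.0 - 7.0711 i$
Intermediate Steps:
$V{\left(k \right)} = 5$ ($V{\left(k \right)} = 3 \cdot 1 + 2 = 3 + 2 = 5$)
$g{\left(R \right)} = 7 + \sqrt{-5 + R}$ ($g{\left(R \right)} = 7 + \sqrt{R - 5} = 7 + \sqrt{-5 + R}$)
$u = -8$
$g{\left(3 \right)} \left(\left(V{\left(5 \right)} - 2\right) + u\right) - 20 = \left(7 + \sqrt{-5 + 3}\right) \left(\left(5 - 2\right) - 8\right) - 20 = \left(7 + \sqrt{-2}\right) \left(3 - 8\right) - 20 = \left(7 + i \sqrt{2}\right) \left(-5\right) - 20 = \left(-35 - 5 i \sqrt{2}\right) - 20 = -55 - 5 i \sqrt{2}$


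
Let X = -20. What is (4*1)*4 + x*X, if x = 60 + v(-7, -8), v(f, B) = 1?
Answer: -1204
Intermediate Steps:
x = 61 (x = 60 + 1 = 61)
(4*1)*4 + x*X = (4*1)*4 + 61*(-20) = 4*4 - 1220 = 16 - 1220 = -1204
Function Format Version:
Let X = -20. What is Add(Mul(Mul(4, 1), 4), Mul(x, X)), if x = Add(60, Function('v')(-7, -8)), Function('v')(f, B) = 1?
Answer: -1204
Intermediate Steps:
x = 61 (x = Add(60, 1) = 61)
Add(Mul(Mul(4, 1), 4), Mul(x, X)) = Add(Mul(Mul(4, 1), 4), Mul(61, -20)) = Add(Mul(4, 4), -1220) = Add(16, -1220) = -1204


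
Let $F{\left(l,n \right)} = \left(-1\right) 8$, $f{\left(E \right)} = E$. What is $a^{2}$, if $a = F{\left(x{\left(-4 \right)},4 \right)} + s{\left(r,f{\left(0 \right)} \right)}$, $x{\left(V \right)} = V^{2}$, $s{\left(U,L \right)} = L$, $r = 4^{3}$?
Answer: $64$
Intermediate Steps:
$r = 64$
$F{\left(l,n \right)} = -8$
$a = -8$ ($a = -8 + 0 = -8$)
$a^{2} = \left(-8\right)^{2} = 64$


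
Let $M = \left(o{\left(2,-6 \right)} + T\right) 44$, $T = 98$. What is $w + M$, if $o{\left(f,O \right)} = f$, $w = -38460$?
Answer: $-34060$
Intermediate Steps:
$M = 4400$ ($M = \left(2 + 98\right) 44 = 100 \cdot 44 = 4400$)
$w + M = -38460 + 4400 = -34060$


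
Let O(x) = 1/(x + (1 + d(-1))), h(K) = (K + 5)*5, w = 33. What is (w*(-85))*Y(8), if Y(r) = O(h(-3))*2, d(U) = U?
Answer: -561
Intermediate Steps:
h(K) = 25 + 5*K (h(K) = (5 + K)*5 = 25 + 5*K)
O(x) = 1/x (O(x) = 1/(x + (1 - 1)) = 1/(x + 0) = 1/x)
Y(r) = ⅕ (Y(r) = 2/(25 + 5*(-3)) = 2/(25 - 15) = 2/10 = (⅒)*2 = ⅕)
(w*(-85))*Y(8) = (33*(-85))*(⅕) = -2805*⅕ = -561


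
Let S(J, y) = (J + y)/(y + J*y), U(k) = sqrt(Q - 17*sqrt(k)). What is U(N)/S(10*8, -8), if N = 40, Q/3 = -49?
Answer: -9*I*sqrt(147 + 34*sqrt(10)) ≈ -143.58*I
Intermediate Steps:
Q = -147 (Q = 3*(-49) = -147)
U(k) = sqrt(-147 - 17*sqrt(k))
S(J, y) = (J + y)/(y + J*y)
U(N)/S(10*8, -8) = sqrt(-147 - 34*sqrt(10))/(((10*8 - 8)/((-8)*(1 + 10*8)))) = sqrt(-147 - 34*sqrt(10))/((-(80 - 8)/(8*(1 + 80)))) = sqrt(-147 - 34*sqrt(10))/((-1/8*72/81)) = sqrt(-147 - 34*sqrt(10))/((-1/8*1/81*72)) = sqrt(-147 - 34*sqrt(10))/(-1/9) = sqrt(-147 - 34*sqrt(10))*(-9) = -9*sqrt(-147 - 34*sqrt(10))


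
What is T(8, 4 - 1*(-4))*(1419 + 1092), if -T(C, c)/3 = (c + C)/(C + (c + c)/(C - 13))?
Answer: -25110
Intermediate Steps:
T(C, c) = -3*(C + c)/(C + 2*c/(-13 + C)) (T(C, c) = -3*(c + C)/(C + (c + c)/(C - 13)) = -3*(C + c)/(C + (2*c)/(-13 + C)) = -3*(C + c)/(C + 2*c/(-13 + C)))
T(8, 4 - 1*(-4))*(1419 + 1092) = (3*(-1*8² + 13*8 + 13*(4 - 1*(-4)) - 1*8*(4 - 1*(-4)))/(8² - 13*8 + 2*(4 - 1*(-4))))*(1419 + 1092) = (3*(-1*64 + 104 + 13*(4 + 4) - 1*8*(4 + 4))/(64 - 104 + 2*(4 + 4)))*2511 = (3*(-64 + 104 + 13*8 - 1*8*8)/(64 - 104 + 2*8))*2511 = (3*(-64 + 104 + 104 - 64)/(64 - 104 + 16))*2511 = (3*80/(-24))*2511 = (3*(-1/24)*80)*2511 = -10*2511 = -25110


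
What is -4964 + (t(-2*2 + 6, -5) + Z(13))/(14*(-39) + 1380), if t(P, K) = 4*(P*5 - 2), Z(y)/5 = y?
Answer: -4139879/834 ≈ -4963.9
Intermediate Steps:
Z(y) = 5*y
t(P, K) = -8 + 20*P (t(P, K) = 4*(5*P - 2) = 4*(-2 + 5*P) = -8 + 20*P)
-4964 + (t(-2*2 + 6, -5) + Z(13))/(14*(-39) + 1380) = -4964 + ((-8 + 20*(-2*2 + 6)) + 5*13)/(14*(-39) + 1380) = -4964 + ((-8 + 20*(-4 + 6)) + 65)/(-546 + 1380) = -4964 + ((-8 + 20*2) + 65)/834 = -4964 + ((-8 + 40) + 65)*(1/834) = -4964 + (32 + 65)*(1/834) = -4964 + 97*(1/834) = -4964 + 97/834 = -4139879/834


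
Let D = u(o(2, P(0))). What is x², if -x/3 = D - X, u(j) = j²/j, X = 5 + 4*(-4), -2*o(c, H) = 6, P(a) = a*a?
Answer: 576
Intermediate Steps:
P(a) = a²
o(c, H) = -3 (o(c, H) = -½*6 = -3)
X = -11 (X = 5 - 16 = -11)
u(j) = j
D = -3
x = -24 (x = -3*(-3 - 1*(-11)) = -3*(-3 + 11) = -3*8 = -24)
x² = (-24)² = 576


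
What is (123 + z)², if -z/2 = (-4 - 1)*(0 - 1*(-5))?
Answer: 29929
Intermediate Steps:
z = 50 (z = -2*(-4 - 1)*(0 - 1*(-5)) = -(-10)*(0 + 5) = -(-10)*5 = -2*(-25) = 50)
(123 + z)² = (123 + 50)² = 173² = 29929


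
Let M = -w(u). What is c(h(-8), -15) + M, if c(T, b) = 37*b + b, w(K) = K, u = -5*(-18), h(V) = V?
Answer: -660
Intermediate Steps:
u = 90
c(T, b) = 38*b
M = -90 (M = -1*90 = -90)
c(h(-8), -15) + M = 38*(-15) - 90 = -570 - 90 = -660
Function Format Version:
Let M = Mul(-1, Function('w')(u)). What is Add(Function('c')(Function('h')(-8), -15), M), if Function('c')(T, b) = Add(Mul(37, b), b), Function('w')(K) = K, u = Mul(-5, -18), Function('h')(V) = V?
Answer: -660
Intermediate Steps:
u = 90
Function('c')(T, b) = Mul(38, b)
M = -90 (M = Mul(-1, 90) = -90)
Add(Function('c')(Function('h')(-8), -15), M) = Add(Mul(38, -15), -90) = Add(-570, -90) = -660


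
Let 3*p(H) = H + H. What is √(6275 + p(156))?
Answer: √6379 ≈ 79.869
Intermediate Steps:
p(H) = 2*H/3 (p(H) = (H + H)/3 = (2*H)/3 = 2*H/3)
√(6275 + p(156)) = √(6275 + (⅔)*156) = √(6275 + 104) = √6379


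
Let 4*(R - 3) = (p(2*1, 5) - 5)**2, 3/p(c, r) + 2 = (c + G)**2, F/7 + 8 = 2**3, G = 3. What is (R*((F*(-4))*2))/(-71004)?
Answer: 0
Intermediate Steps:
F = 0 (F = -56 + 7*2**3 = -56 + 7*8 = -56 + 56 = 0)
p(c, r) = 3/(-2 + (3 + c)**2) (p(c, r) = 3/(-2 + (c + 3)**2) = 3/(-2 + (3 + c)**2))
R = 4723/529 (R = 3 + (3/(-2 + (3 + 2*1)**2) - 5)**2/4 = 3 + (3/(-2 + (3 + 2)**2) - 5)**2/4 = 3 + (3/(-2 + 5**2) - 5)**2/4 = 3 + (3/(-2 + 25) - 5)**2/4 = 3 + (3/23 - 5)**2/4 = 3 + (-112/23)**2/4 = 3 + (1/4)*(12544/529) = 3 + 3136/529 = 4723/529 ≈ 8.9282)
(R*((F*(-4))*2))/(-71004) = (4723*((0*(-4))*2)/529)/(-71004) = (4723*(0*2)/529)*(-1/71004) = ((4723/529)*0)*(-1/71004) = 0*(-1/71004) = 0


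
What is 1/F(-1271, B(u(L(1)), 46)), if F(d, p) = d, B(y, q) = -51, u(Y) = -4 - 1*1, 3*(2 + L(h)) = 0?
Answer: -1/1271 ≈ -0.00078678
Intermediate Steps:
L(h) = -2 (L(h) = -2 + (1/3)*0 = -2 + 0 = -2)
u(Y) = -5 (u(Y) = -4 - 1 = -5)
1/F(-1271, B(u(L(1)), 46)) = 1/(-1271) = -1/1271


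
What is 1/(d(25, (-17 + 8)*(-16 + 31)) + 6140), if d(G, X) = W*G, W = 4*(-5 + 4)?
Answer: 1/6040 ≈ 0.00016556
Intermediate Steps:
W = -4 (W = 4*(-1) = -4)
d(G, X) = -4*G
1/(d(25, (-17 + 8)*(-16 + 31)) + 6140) = 1/(-4*25 + 6140) = 1/(-100 + 6140) = 1/6040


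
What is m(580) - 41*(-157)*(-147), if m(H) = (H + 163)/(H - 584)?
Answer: -3785699/4 ≈ -9.4643e+5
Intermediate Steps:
m(H) = (163 + H)/(-584 + H)
m(580) - 41*(-157)*(-147) = (163 + 580)/(-584 + 580) - 41*(-157)*(-147) = 743/(-4) + 6437*(-147) = -¼*743 - 946239 = -743/4 - 946239 = -3785699/4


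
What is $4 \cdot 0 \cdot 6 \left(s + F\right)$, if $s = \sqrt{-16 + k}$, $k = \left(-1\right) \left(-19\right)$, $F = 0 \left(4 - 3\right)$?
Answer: $0$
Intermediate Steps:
$F = 0$ ($F = 0 \cdot 1 = 0$)
$k = 19$
$s = \sqrt{3}$ ($s = \sqrt{-16 + 19} = \sqrt{3} \approx 1.732$)
$4 \cdot 0 \cdot 6 \left(s + F\right) = 4 \cdot 0 \cdot 6 \left(\sqrt{3} + 0\right) = 0 \cdot 6 \sqrt{3} = 0 \sqrt{3} = 0$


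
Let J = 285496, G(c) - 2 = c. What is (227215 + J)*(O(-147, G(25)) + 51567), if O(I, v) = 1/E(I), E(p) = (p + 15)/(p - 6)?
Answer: 1163340746289/44 ≈ 2.6440e+10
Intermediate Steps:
G(c) = 2 + c
E(p) = (15 + p)/(-6 + p)
O(I, v) = (-6 + I)/(15 + I) (O(I, v) = 1/((15 + I)/(-6 + I)) = (-6 + I)/(15 + I))
(227215 + J)*(O(-147, G(25)) + 51567) = (227215 + 285496)*((-6 - 147)/(15 - 147) + 51567) = 512711*(-153/(-132) + 51567) = 512711*(-1/132*(-153) + 51567) = 512711*(51/44 + 51567) = 512711*(2268999/44) = 1163340746289/44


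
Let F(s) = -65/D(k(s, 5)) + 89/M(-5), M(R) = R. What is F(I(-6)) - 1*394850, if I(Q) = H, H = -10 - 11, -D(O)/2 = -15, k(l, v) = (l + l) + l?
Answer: -11846099/30 ≈ -3.9487e+5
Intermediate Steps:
k(l, v) = 3*l (k(l, v) = 2*l + l = 3*l)
D(O) = 30 (D(O) = -2*(-15) = 30)
H = -21
I(Q) = -21
F(s) = -599/30 (F(s) = -65/30 + 89/(-5) = -65*1/30 + 89*(-1/5) = -13/6 - 89/5 = -599/30)
F(I(-6)) - 1*394850 = -599/30 - 1*394850 = -599/30 - 394850 = -11846099/30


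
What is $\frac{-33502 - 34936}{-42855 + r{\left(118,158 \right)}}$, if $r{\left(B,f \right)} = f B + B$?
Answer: $\frac{68438}{24093} \approx 2.8406$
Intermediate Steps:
$r{\left(B,f \right)} = B + B f$ ($r{\left(B,f \right)} = B f + B = B + B f$)
$\frac{-33502 - 34936}{-42855 + r{\left(118,158 \right)}} = \frac{-33502 - 34936}{-42855 + 118 \left(1 + 158\right)} = - \frac{68438}{-42855 + 118 \cdot 159} = - \frac{68438}{-42855 + 18762} = - \frac{68438}{-24093} = \left(-68438\right) \left(- \frac{1}{24093}\right) = \frac{68438}{24093}$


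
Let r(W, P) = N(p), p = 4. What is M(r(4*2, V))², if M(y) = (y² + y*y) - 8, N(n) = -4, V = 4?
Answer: 576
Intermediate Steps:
r(W, P) = -4
M(y) = -8 + 2*y² (M(y) = (y² + y²) - 8 = 2*y² - 8 = -8 + 2*y²)
M(r(4*2, V))² = (-8 + 2*(-4)²)² = (-8 + 2*16)² = (-8 + 32)² = 24² = 576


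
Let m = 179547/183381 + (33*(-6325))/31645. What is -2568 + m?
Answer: -995662269038/386872783 ≈ -2573.6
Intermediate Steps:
m = -2172962294/386872783 (m = 179547*(1/183381) - 208725*1/31645 = 59849/61127 - 41745/6329 = -2172962294/386872783 ≈ -5.6167)
-2568 + m = -2568 - 2172962294/386872783 = -995662269038/386872783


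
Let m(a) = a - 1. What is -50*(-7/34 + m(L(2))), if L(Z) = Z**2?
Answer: -2375/17 ≈ -139.71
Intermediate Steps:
m(a) = -1 + a
-50*(-7/34 + m(L(2))) = -50*(-7/34 + (-1 + 2**2)) = -50*(-7*1/34 + (-1 + 4)) = -50*(-7/34 + 3) = -50*95/34 = -2375/17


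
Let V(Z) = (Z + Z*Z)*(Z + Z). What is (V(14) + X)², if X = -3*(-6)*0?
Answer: 34574400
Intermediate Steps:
X = 0 (X = 18*0 = 0)
V(Z) = 2*Z*(Z + Z²) (V(Z) = (Z + Z²)*(2*Z) = 2*Z*(Z + Z²))
(V(14) + X)² = (2*14²*(1 + 14) + 0)² = (2*196*15 + 0)² = (5880 + 0)² = 5880² = 34574400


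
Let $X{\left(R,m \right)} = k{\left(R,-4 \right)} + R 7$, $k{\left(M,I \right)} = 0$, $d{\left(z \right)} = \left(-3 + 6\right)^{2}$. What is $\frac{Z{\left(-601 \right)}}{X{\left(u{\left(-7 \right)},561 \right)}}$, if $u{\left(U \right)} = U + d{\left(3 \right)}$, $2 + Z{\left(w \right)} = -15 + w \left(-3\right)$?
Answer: $\frac{893}{7} \approx 127.57$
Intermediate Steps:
$d{\left(z \right)} = 9$ ($d{\left(z \right)} = 3^{2} = 9$)
$Z{\left(w \right)} = -17 - 3 w$ ($Z{\left(w \right)} = -2 + \left(-15 + w \left(-3\right)\right) = -2 - \left(15 + 3 w\right) = -17 - 3 w$)
$u{\left(U \right)} = 9 + U$ ($u{\left(U \right)} = U + 9 = 9 + U$)
$X{\left(R,m \right)} = 7 R$ ($X{\left(R,m \right)} = 0 + R 7 = 0 + 7 R = 7 R$)
$\frac{Z{\left(-601 \right)}}{X{\left(u{\left(-7 \right)},561 \right)}} = \frac{-17 - -1803}{7 \left(9 - 7\right)} = \frac{-17 + 1803}{7 \cdot 2} = \frac{1786}{14} = 1786 \cdot \frac{1}{14} = \frac{893}{7}$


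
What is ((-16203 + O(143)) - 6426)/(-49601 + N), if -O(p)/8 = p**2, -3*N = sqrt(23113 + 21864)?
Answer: 11875818627/3163183976 - 79809*sqrt(44977)/3163183976 ≈ 3.7490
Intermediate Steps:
N = -sqrt(44977)/3 (N = -sqrt(23113 + 21864)/3 = -sqrt(44977)/3 ≈ -70.693)
O(p) = -8*p**2
((-16203 + O(143)) - 6426)/(-49601 + N) = ((-16203 - 8*143**2) - 6426)/(-49601 - sqrt(44977)/3) = ((-16203 - 8*20449) - 6426)/(-49601 - sqrt(44977)/3) = ((-16203 - 163592) - 6426)/(-49601 - sqrt(44977)/3) = (-179795 - 6426)/(-49601 - sqrt(44977)/3) = -186221/(-49601 - sqrt(44977)/3)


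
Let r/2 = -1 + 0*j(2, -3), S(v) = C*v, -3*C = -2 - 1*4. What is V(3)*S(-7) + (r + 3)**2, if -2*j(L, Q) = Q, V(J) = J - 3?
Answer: 1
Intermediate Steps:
C = 2 (C = -(-2 - 1*4)/3 = -(-2 - 4)/3 = -1/3*(-6) = 2)
V(J) = -3 + J
j(L, Q) = -Q/2
S(v) = 2*v
r = -2 (r = 2*(-1 + 0*(-1/2*(-3))) = 2*(-1 + 0*(3/2)) = 2*(-1 + 0) = 2*(-1) = -2)
V(3)*S(-7) + (r + 3)**2 = (-3 + 3)*(2*(-7)) + (-2 + 3)**2 = 0*(-14) + 1**2 = 0 + 1 = 1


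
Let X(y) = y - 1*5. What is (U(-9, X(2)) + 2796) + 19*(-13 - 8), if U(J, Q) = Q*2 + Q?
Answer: 2388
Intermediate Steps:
X(y) = -5 + y (X(y) = y - 5 = -5 + y)
U(J, Q) = 3*Q (U(J, Q) = 2*Q + Q = 3*Q)
(U(-9, X(2)) + 2796) + 19*(-13 - 8) = (3*(-5 + 2) + 2796) + 19*(-13 - 8) = (3*(-3) + 2796) + 19*(-21) = (-9 + 2796) - 399 = 2787 - 399 = 2388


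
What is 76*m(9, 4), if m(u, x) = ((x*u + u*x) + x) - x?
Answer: 5472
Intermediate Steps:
m(u, x) = 2*u*x (m(u, x) = ((u*x + u*x) + x) - x = (2*u*x + x) - x = (x + 2*u*x) - x = 2*u*x)
76*m(9, 4) = 76*(2*9*4) = 76*72 = 5472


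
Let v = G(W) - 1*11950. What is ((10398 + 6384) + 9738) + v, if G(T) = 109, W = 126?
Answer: 14679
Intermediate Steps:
v = -11841 (v = 109 - 1*11950 = 109 - 11950 = -11841)
((10398 + 6384) + 9738) + v = ((10398 + 6384) + 9738) - 11841 = (16782 + 9738) - 11841 = 26520 - 11841 = 14679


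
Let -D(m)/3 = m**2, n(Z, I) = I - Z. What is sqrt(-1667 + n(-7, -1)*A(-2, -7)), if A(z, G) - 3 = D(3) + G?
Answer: I*sqrt(1853) ≈ 43.047*I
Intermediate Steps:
D(m) = -3*m**2
A(z, G) = -24 + G (A(z, G) = 3 + (-3*3**2 + G) = 3 + (-3*9 + G) = 3 + (-27 + G) = -24 + G)
sqrt(-1667 + n(-7, -1)*A(-2, -7)) = sqrt(-1667 + (-1 - 1*(-7))*(-24 - 7)) = sqrt(-1667 + (-1 + 7)*(-31)) = sqrt(-1667 + 6*(-31)) = sqrt(-1667 - 186) = sqrt(-1853) = I*sqrt(1853)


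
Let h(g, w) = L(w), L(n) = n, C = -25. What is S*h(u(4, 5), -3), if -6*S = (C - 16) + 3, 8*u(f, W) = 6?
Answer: -19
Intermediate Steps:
u(f, W) = 3/4 (u(f, W) = (1/8)*6 = 3/4)
h(g, w) = w
S = 19/3 (S = -((-25 - 16) + 3)/6 = -(-41 + 3)/6 = -1/6*(-38) = 19/3 ≈ 6.3333)
S*h(u(4, 5), -3) = (19/3)*(-3) = -19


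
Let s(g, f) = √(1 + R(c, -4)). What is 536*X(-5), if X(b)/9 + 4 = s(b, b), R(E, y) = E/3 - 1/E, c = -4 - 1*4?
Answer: -19296 + 402*I*√222 ≈ -19296.0 + 5989.7*I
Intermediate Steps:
c = -8 (c = -4 - 4 = -8)
R(E, y) = -1/E + E/3 (R(E, y) = E*(⅓) - 1/E = E/3 - 1/E = -1/E + E/3)
s(g, f) = I*√222/12 (s(g, f) = √(1 + (-1/(-8) + (⅓)*(-8))) = √(1 + (-1*(-⅛) - 8/3)) = √(1 + (⅛ - 8/3)) = √(1 - 61/24) = √(-37/24) = I*√222/12)
X(b) = -36 + 3*I*√222/4 (X(b) = -36 + 9*(I*√222/12) = -36 + 3*I*√222/4)
536*X(-5) = 536*(-36 + 3*I*√222/4) = -19296 + 402*I*√222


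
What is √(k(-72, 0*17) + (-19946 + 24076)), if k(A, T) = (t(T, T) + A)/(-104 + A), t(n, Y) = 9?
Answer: √7996373/44 ≈ 64.268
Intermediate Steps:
k(A, T) = (9 + A)/(-104 + A)
√(k(-72, 0*17) + (-19946 + 24076)) = √((9 - 72)/(-104 - 72) + (-19946 + 24076)) = √(-63/(-176) + 4130) = √(-1/176*(-63) + 4130) = √(63/176 + 4130) = √(726943/176) = √7996373/44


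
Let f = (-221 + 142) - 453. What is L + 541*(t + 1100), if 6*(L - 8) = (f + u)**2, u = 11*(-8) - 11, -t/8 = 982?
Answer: -21531767/6 ≈ -3.5886e+6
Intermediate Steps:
t = -7856 (t = -8*982 = -7856)
f = -532 (f = -79 - 453 = -532)
u = -99 (u = -88 - 11 = -99)
L = 398209/6 (L = 8 + (-532 - 99)**2/6 = 8 + (1/6)*(-631)**2 = 8 + (1/6)*398161 = 8 + 398161/6 = 398209/6 ≈ 66368.)
L + 541*(t + 1100) = 398209/6 + 541*(-7856 + 1100) = 398209/6 + 541*(-6756) = 398209/6 - 3654996 = -21531767/6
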